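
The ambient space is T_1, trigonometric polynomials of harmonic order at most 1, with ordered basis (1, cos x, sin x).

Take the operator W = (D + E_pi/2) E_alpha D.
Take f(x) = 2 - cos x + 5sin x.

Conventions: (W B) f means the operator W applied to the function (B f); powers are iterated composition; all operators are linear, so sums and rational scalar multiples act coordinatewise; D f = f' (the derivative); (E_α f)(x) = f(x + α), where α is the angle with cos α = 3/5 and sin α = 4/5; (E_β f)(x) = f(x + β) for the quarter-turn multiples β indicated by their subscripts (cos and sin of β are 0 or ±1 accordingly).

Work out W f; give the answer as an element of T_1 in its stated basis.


D f = 5cos x + sin x
E_alpha D f = (19/5)cos x - (17/5)sin x
D E_alpha D f = -(17/5)cos x - (19/5)sin x
E_pi/2 E_alpha D f = -(17/5)cos x - (19/5)sin x
(D + E_pi/2) E_alpha D f = -(34/5)cos x - (38/5)sin x

the result is g(x) = -(34/5)cos x - (38/5)sin x


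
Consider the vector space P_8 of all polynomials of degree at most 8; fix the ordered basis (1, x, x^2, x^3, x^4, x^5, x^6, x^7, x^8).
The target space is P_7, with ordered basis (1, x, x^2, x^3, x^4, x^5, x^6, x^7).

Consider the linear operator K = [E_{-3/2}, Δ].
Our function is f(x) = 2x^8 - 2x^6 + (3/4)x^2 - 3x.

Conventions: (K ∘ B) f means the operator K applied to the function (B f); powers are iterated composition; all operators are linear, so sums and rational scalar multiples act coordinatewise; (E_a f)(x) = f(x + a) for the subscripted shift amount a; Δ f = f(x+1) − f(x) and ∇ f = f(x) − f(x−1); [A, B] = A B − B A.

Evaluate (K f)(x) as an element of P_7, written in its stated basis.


the image equals g(x) = 0

Δ f = 16x^7 + 56x^6 + 100x^5 + 110x^4 + 72x^3 + 26x^2 + (11/2)x - 9/4
E_{-3/2} Δ f = 16x^7 - 112x^6 + 352x^5 - 640x^4 + 717x^3 - 487x^2 + 184x - 33
E_{-3/2} f = 2x^8 - 24x^7 + 124x^6 - 360x^5 + (2565/4)x^4 - (1431/2)x^3 + (1947/4)x^2 - (375/2)x + 4437/128
Δ E_{-3/2} f = 16x^7 - 112x^6 + 352x^5 - 640x^4 + 717x^3 - 487x^2 + 184x - 33
[E_{-3/2}, Δ] f = 0


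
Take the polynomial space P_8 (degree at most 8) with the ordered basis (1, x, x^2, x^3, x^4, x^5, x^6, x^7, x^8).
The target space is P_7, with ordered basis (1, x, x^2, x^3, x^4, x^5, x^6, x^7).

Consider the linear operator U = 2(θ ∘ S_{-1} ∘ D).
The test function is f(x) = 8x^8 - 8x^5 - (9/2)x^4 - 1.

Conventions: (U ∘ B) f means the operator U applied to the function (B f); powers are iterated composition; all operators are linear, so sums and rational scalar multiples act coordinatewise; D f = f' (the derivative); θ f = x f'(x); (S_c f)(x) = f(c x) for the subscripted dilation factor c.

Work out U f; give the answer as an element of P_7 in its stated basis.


D f = 64x^7 - 40x^4 - 18x^3
S_{-1} D f = -64x^7 - 40x^4 + 18x^3
θ S_{-1} D f = -448x^7 - 160x^4 + 54x^3
(2(θ ∘ S_{-1} ∘ D)) f = -896x^7 - 320x^4 + 108x^3

g(x) = -896x^7 - 320x^4 + 108x^3


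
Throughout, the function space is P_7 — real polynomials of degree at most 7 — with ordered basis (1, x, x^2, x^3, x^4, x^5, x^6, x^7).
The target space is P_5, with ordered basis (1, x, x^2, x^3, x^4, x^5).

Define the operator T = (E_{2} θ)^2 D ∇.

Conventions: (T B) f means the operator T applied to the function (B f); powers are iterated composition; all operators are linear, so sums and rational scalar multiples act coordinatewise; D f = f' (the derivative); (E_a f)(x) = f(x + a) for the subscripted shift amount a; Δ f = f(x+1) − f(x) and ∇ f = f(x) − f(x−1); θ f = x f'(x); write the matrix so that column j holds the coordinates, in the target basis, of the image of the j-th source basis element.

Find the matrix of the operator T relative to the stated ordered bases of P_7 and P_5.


image of 1: 0
image of x: 0
image of x^2: 0
image of x^3: 6x + 12
image of x^4: 48x^2 + 276x + 360
image of x^5: 180x^3 + 1680x^2 + 5060x + 4840
image of x^6: 480x^4 + 6180x^3 + 29400x^2 + 60930x + 46020
image of x^7: 1050x^5 + 17220x^4 + 112140x^3 + 361620x^2 + 575442x + 359604
each image's coordinates form column j of the matrix

the matrix is [[0, 0, 0, 12, 360, 4840, 46020, 359604]; [0, 0, 0, 6, 276, 5060, 60930, 575442]; [0, 0, 0, 0, 48, 1680, 29400, 361620]; [0, 0, 0, 0, 0, 180, 6180, 112140]; [0, 0, 0, 0, 0, 0, 480, 17220]; [0, 0, 0, 0, 0, 0, 0, 1050]] (rows listed top to bottom)


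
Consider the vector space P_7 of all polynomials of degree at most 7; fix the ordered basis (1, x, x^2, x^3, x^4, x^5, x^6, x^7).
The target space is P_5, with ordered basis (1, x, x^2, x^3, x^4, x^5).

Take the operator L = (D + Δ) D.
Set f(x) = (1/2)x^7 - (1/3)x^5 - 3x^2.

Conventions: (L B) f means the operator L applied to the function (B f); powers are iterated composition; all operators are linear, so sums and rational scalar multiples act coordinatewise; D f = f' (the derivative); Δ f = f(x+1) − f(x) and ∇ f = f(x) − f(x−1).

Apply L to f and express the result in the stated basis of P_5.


the result is g(x) = 42x^5 + (105/2)x^4 + (170/3)x^3 + (85/2)x^2 + (43/3)x - 61/6

D f = (7/2)x^6 - (5/3)x^4 - 6x
D D f = 21x^5 - (20/3)x^3 - 6
Δ D f = 21x^5 + (105/2)x^4 + (190/3)x^3 + (85/2)x^2 + (43/3)x - 25/6
(D + Δ) D f = 42x^5 + (105/2)x^4 + (170/3)x^3 + (85/2)x^2 + (43/3)x - 61/6


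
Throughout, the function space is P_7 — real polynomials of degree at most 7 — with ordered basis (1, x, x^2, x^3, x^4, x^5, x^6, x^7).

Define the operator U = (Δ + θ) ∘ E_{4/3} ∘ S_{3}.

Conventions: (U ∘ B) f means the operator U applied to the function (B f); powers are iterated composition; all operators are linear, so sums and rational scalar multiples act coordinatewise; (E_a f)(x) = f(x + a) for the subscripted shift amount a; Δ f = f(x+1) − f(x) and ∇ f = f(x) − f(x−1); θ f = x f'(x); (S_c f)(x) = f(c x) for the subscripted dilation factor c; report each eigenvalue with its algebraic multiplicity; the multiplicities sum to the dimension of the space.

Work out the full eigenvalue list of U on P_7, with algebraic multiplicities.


λ = 0 (multiplicity 1), λ = 3 (multiplicity 1), λ = 18 (multiplicity 1), λ = 81 (multiplicity 1), λ = 324 (multiplicity 1), λ = 1215 (multiplicity 1), λ = 4374 (multiplicity 1), λ = 15309 (multiplicity 1)

image of 1: 0
image of x: 3x + 3
image of x^2: 18x^2 + 42x + 33
image of x^3: 81x^3 + 297x^2 + 441x + 279
image of x^4: 324x^4 + 1620x^3 + 3510x^2 + 4116x + 2145
image of x^5: 1215x^5 + 7695x^4 + 21870x^3 + 36630x^2 + 36015x + 15783
image of x^6: 4374x^6 + 33534x^5 + 117855x^4 + 254340x^3 + 358695x^2 + 302526x + 113553
image of x^7: 15309x^7 + 137781x^6 + 576639x^5 + 1516725x^4 + 2752785x^3 + 3370059x^2 + 2470629x + 807159
the matrix is upper triangular; its diagonal is (0, 3, 18, 81, 324, 1215, 4374, 15309)
for a triangular matrix the eigenvalues are the diagonal entries, with algebraic multiplicity their repetition count


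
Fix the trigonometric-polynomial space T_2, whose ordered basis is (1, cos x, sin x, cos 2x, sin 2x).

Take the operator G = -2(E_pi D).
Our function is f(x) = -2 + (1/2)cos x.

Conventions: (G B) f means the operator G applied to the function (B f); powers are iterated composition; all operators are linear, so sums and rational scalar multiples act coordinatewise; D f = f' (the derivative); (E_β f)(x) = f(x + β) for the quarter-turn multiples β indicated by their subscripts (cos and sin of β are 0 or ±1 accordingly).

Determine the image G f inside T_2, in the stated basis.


D f = -(1/2)sin x
E_pi D f = (1/2)sin x
(-2(E_pi D)) f = -sin x

the result is g(x) = -sin x


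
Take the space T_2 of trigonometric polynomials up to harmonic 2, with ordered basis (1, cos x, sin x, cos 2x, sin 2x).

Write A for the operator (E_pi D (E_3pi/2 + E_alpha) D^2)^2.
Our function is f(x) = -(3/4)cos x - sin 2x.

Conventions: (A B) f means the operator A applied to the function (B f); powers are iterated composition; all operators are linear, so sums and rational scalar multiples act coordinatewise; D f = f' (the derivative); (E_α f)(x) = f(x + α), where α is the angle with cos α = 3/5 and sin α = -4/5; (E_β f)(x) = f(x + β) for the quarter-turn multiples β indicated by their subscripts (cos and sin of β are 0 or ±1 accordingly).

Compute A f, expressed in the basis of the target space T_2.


the result is g(x) = -(54/25)cos x + (81/50)sin x + (98304/625)cos 2x + (28672/625)sin 2x

D f = (3/4)sin x - 2cos 2x
D D f = (3/4)cos x + 4sin 2x
E_3pi/2 D^2 f = (3/4)sin x - 4sin 2x
E_alpha D^2 f = (9/20)cos x + (3/5)sin x - (96/25)cos 2x - (28/25)sin 2x
(E_3pi/2 + E_alpha) D^2 f = (9/20)cos x + (27/20)sin x - (96/25)cos 2x - (128/25)sin 2x
D (E_3pi/2 + E_alpha) D^2 f = (27/20)cos x - (9/20)sin x - (256/25)cos 2x + (192/25)sin 2x
E_pi D (E_3pi/2 + E_alpha) D^2 f = -(27/20)cos x + (9/20)sin x - (256/25)cos 2x + (192/25)sin 2x
D (E_pi D (E_3pi/2 + E_alpha) D^2) f = (9/20)cos x + (27/20)sin x + (384/25)cos 2x + (512/25)sin 2x
D D (E_pi D (E_3pi/2 + E_alpha) D^2) f = (27/20)cos x - (9/20)sin x + (1024/25)cos 2x - (768/25)sin 2x
E_3pi/2 D^2 (E_pi D (E_3pi/2 + E_alpha) D^2) f = (9/20)cos x + (27/20)sin x - (1024/25)cos 2x + (768/25)sin 2x
E_alpha D^2 (E_pi D (E_3pi/2 + E_alpha) D^2) f = (117/100)cos x + (81/100)sin x + (11264/625)cos 2x + (29952/625)sin 2x
(E_3pi/2 + E_alpha) D^2 (E_pi D (E_3pi/2 + E_alpha) D^2) f = (81/50)cos x + (54/25)sin x - (14336/625)cos 2x + (49152/625)sin 2x
D (E_3pi/2 + E_alpha) D^2 (E_pi D (E_3pi/2 + E_alpha) D^2) f = (54/25)cos x - (81/50)sin x + (98304/625)cos 2x + (28672/625)sin 2x
E_pi D (E_3pi/2 + E_alpha) D^2 (E_pi D (E_3pi/2 + E_alpha) D^2) f = -(54/25)cos x + (81/50)sin x + (98304/625)cos 2x + (28672/625)sin 2x


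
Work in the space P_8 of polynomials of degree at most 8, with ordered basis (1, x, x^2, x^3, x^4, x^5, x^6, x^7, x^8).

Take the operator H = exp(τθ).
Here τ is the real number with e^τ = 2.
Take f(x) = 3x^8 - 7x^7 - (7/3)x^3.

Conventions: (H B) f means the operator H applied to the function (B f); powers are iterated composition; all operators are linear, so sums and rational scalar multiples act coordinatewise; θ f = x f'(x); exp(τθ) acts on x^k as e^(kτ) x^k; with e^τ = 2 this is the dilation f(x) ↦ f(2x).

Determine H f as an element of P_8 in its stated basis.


the result is g(x) = 768x^8 - 896x^7 - (56/3)x^3

exp(τθ) x^k = e^(kτ) x^k; with e^τ = 2 this sends x^k to 2^k x^k
x^3 ↦ 8 x^3
x^7 ↦ 128 x^7
x^8 ↦ 256 x^8
applying this coordinatewise to f: exp(τθ) f = 768x^8 - 896x^7 - (56/3)x^3


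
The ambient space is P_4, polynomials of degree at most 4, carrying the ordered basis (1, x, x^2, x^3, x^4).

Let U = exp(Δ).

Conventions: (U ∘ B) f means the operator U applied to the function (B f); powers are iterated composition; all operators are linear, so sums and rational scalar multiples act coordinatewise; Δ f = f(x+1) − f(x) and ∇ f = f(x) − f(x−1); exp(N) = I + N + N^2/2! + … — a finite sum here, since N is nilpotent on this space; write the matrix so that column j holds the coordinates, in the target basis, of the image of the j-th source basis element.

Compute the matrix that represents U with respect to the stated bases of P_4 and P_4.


image of 1: 1
image of x: x + 1
image of x^2: x^2 + 2x + 2
image of x^3: x^3 + 3x^2 + 6x + 5
image of x^4: x^4 + 4x^3 + 12x^2 + 20x + 15
each image's coordinates form column j of the matrix

the matrix is [[1, 1, 2, 5, 15]; [0, 1, 2, 6, 20]; [0, 0, 1, 3, 12]; [0, 0, 0, 1, 4]; [0, 0, 0, 0, 1]] (rows listed top to bottom)


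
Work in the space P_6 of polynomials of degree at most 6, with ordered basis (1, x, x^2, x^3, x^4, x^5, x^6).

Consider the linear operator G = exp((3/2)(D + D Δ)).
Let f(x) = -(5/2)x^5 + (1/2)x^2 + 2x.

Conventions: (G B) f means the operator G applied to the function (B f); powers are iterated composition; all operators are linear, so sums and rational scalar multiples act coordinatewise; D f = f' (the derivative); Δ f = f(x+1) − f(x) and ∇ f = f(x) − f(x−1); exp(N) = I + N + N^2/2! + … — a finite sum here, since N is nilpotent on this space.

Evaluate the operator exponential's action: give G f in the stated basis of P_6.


g(x) = -(5/2)x^5 - (75/4)x^4 - (525/4)x^3 - (4271/8)x^2 - (42113/32)x - 95655/64

order-1 term: -(75/4)x^4 - 75x^3 - (225/2)x^2 - (147/2)x - 57/4
order-2 term: -(225/4)x^3 - (675/2)x^2 - 675x - 3591/8
order-3 term: -(675/8)x^2 - (2025/4)x - 6075/8
order-4 term: -(2025/32)x - 2025/8
order-5 term: -1215/64
the series for exp((3/2)(D + D Δ)) f terminates at order 5
exp((3/2)(D + D Δ)) f = -(5/2)x^5 - (75/4)x^4 - (525/4)x^3 - (4271/8)x^2 - (42113/32)x - 95655/64


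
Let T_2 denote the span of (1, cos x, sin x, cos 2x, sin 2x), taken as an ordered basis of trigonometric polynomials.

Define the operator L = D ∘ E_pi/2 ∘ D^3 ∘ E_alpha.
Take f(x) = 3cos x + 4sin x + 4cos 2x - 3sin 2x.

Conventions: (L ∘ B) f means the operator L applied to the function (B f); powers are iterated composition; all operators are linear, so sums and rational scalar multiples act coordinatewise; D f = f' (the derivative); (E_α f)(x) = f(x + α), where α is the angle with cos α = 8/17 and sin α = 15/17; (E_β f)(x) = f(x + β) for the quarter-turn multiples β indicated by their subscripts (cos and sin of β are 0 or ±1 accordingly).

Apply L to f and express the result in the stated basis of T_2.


g(x) = -(13/17)cos x - (84/17)sin x + (21824/289)cos 2x + (7632/289)sin 2x

E_alpha f = (84/17)cos x - (13/17)sin x - (1364/289)cos 2x - (477/289)sin 2x
D E_alpha f = -(13/17)cos x - (84/17)sin x - (954/289)cos 2x + (2728/289)sin 2x
D D E_alpha f = -(84/17)cos x + (13/17)sin x + (5456/289)cos 2x + (1908/289)sin 2x
D D D E_alpha f = (13/17)cos x + (84/17)sin x + (3816/289)cos 2x - (10912/289)sin 2x
E_pi/2 D^3 E_alpha f = (84/17)cos x - (13/17)sin x - (3816/289)cos 2x + (10912/289)sin 2x
D E_pi/2 D^3 E_alpha f = -(13/17)cos x - (84/17)sin x + (21824/289)cos 2x + (7632/289)sin 2x


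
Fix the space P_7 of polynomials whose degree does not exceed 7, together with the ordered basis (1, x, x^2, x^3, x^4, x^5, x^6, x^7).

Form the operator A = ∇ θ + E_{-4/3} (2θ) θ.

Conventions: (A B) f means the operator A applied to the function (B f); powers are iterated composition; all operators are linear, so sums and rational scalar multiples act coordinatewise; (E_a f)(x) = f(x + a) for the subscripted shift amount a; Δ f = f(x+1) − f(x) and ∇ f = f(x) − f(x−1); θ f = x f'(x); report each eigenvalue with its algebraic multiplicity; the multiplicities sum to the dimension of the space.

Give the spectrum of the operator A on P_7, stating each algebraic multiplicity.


λ = 0 (multiplicity 1), λ = 2 (multiplicity 1), λ = 8 (multiplicity 1), λ = 18 (multiplicity 1), λ = 32 (multiplicity 1), λ = 50 (multiplicity 1), λ = 72 (multiplicity 1), λ = 98 (multiplicity 1)

image of 1: 0
image of x: 2x - 5/3
image of x^2: 8x^2 - (52/3)x + 110/9
image of x^3: 18x^3 - 63x^2 + 87x - 119/3
image of x^4: 32x^4 - (464/3)x^3 + (952/3)x^2 - (7760/27)x + 7868/81
image of x^5: 50x^5 - (925/3)x^4 + (7550/9)x^3 - (30650/27)x^2 + (61975/81)x - 49985/243
image of x^6: 72x^6 - 540x^5 + 1830x^4 - (9880/3)x^3 + (9970/3)x^2 - (16060/9)x + 32282/81
image of x^7: 98x^7 - (2597/3)x^6 + (10535/3)x^5 - (212905/27)x^4 + (858235/81)x^3 - (690557/81)x^2 + (2774135/729)x - 1590323/2187
the matrix is upper triangular; its diagonal is (0, 2, 8, 18, 32, 50, 72, 98)
for a triangular matrix the eigenvalues are the diagonal entries, with algebraic multiplicity their repetition count


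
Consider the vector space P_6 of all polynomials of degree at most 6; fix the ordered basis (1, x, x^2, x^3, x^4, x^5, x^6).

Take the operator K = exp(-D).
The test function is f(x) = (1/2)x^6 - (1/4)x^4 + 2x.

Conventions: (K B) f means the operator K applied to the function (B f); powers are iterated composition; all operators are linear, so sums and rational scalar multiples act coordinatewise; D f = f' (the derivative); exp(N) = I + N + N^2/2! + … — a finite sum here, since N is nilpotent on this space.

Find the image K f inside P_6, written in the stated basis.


order-1 term: -3x^5 + x^3 - 2
order-2 term: (15/2)x^4 - (3/2)x^2
order-3 term: -10x^3 + x
order-4 term: (15/2)x^2 - 1/4
order-5 term: -3x
order-6 term: 1/2
the series for exp(-D) f terminates at order 6
exp(-D) f = (1/2)x^6 - 3x^5 + (29/4)x^4 - 9x^3 + 6x^2 - 7/4

the result is g(x) = (1/2)x^6 - 3x^5 + (29/4)x^4 - 9x^3 + 6x^2 - 7/4


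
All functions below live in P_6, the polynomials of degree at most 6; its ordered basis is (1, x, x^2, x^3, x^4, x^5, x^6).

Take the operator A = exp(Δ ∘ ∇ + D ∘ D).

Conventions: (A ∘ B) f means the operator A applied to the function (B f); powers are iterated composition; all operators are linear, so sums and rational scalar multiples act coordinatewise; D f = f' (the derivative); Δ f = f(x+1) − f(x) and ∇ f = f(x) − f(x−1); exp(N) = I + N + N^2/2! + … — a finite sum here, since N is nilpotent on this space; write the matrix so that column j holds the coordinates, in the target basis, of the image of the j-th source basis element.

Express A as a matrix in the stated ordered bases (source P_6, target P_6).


image of 1: 1
image of x: x
image of x^2: x^2 + 4
image of x^3: x^3 + 12x
image of x^4: x^4 + 24x^2 + 50
image of x^5: x^5 + 40x^3 + 250x
image of x^6: x^6 + 60x^4 + 750x^2 + 1082
each image's coordinates form column j of the matrix

the matrix is [[1, 0, 4, 0, 50, 0, 1082]; [0, 1, 0, 12, 0, 250, 0]; [0, 0, 1, 0, 24, 0, 750]; [0, 0, 0, 1, 0, 40, 0]; [0, 0, 0, 0, 1, 0, 60]; [0, 0, 0, 0, 0, 1, 0]; [0, 0, 0, 0, 0, 0, 1]] (rows listed top to bottom)


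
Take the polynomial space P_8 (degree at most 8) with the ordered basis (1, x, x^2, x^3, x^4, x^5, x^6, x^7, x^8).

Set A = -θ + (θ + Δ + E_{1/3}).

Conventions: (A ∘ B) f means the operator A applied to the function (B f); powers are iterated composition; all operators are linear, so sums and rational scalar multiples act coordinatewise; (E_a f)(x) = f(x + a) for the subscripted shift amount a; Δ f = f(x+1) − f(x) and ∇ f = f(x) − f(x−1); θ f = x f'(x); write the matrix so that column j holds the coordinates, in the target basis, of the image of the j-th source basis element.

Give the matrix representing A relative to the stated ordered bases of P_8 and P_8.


image of 1: 1
image of x: x + 4/3
image of x^2: x^2 + (8/3)x + 10/9
image of x^3: x^3 + 4x^2 + (10/3)x + 28/27
image of x^4: x^4 + (16/3)x^3 + (20/3)x^2 + (112/27)x + 82/81
image of x^5: x^5 + (20/3)x^4 + (100/9)x^3 + (280/27)x^2 + (410/81)x + 244/243
image of x^6: x^6 + 8x^5 + (50/3)x^4 + (560/27)x^3 + (410/27)x^2 + (488/81)x + 730/729
image of x^7: x^7 + (28/3)x^6 + (70/3)x^5 + (980/27)x^4 + (2870/81)x^3 + (1708/81)x^2 + (5110/729)x + 2188/2187
image of x^8: x^8 + (32/3)x^7 + (280/9)x^6 + (1568/27)x^5 + (5740/81)x^4 + (13664/243)x^3 + (20440/729)x^2 + (17504/2187)x + 6562/6561
each image's coordinates form column j of the matrix

the matrix is [[1, 4/3, 10/9, 28/27, 82/81, 244/243, 730/729, 2188/2187, 6562/6561]; [0, 1, 8/3, 10/3, 112/27, 410/81, 488/81, 5110/729, 17504/2187]; [0, 0, 1, 4, 20/3, 280/27, 410/27, 1708/81, 20440/729]; [0, 0, 0, 1, 16/3, 100/9, 560/27, 2870/81, 13664/243]; [0, 0, 0, 0, 1, 20/3, 50/3, 980/27, 5740/81]; [0, 0, 0, 0, 0, 1, 8, 70/3, 1568/27]; [0, 0, 0, 0, 0, 0, 1, 28/3, 280/9]; [0, 0, 0, 0, 0, 0, 0, 1, 32/3]; [0, 0, 0, 0, 0, 0, 0, 0, 1]] (rows listed top to bottom)


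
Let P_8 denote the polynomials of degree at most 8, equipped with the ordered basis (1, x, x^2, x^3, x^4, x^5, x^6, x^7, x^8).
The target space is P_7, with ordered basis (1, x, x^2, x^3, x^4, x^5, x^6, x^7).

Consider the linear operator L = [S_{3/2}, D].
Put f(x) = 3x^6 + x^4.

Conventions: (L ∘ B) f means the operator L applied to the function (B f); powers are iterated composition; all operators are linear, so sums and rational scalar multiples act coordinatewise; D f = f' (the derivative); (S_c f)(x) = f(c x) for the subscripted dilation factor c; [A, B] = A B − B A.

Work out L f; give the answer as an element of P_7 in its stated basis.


the result is g(x) = -(2187/32)x^5 - (27/4)x^3

D f = 18x^5 + 4x^3
S_{3/2} D f = (2187/16)x^5 + (27/2)x^3
S_{3/2} f = (2187/64)x^6 + (81/16)x^4
D S_{3/2} f = (6561/32)x^5 + (81/4)x^3
[S_{3/2}, D] f = -(2187/32)x^5 - (27/4)x^3


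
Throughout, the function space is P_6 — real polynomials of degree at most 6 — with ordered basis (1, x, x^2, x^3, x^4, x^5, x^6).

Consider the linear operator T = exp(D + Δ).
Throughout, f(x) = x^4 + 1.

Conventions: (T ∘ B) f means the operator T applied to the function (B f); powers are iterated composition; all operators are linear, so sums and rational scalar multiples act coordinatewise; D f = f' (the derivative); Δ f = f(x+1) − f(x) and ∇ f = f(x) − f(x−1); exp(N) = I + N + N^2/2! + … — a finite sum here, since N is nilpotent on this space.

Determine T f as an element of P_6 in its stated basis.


the result is g(x) = x^4 + 8x^3 + 30x^2 + 60x + 53

order-1 term: 8x^3 + 6x^2 + 4x + 1
order-2 term: 24x^2 + 24x + 11
order-3 term: 32x + 24
order-4 term: 16
the series for exp(D + Δ) f terminates at order 4
exp(D + Δ) f = x^4 + 8x^3 + 30x^2 + 60x + 53


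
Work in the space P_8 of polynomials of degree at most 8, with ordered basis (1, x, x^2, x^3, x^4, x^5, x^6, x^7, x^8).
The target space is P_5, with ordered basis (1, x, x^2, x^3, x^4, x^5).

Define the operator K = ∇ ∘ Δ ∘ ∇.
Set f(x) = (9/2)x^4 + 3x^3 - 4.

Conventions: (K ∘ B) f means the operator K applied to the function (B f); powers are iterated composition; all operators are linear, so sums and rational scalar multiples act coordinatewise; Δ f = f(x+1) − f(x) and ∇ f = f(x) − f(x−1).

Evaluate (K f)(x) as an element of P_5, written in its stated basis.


∇ f = 18x^3 - 18x^2 + 9x - 3/2
Δ ∇ f = 54x^2 + 18x + 9
∇ Δ ∇ f = 108x - 36

the image equals g(x) = 108x - 36


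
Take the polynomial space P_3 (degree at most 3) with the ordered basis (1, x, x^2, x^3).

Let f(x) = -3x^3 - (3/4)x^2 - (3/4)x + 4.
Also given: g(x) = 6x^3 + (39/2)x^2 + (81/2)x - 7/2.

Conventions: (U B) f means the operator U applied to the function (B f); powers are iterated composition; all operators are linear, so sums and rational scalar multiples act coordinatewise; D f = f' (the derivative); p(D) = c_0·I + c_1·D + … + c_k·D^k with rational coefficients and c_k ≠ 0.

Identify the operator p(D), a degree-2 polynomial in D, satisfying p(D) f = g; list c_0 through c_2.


c_0 = -2, c_1 = -2, c_2 = -2

D^0 f = -3x^3 - (3/4)x^2 - (3/4)x + 4
D^1 f = -9x^2 - (3/2)x - 3/4
D^2 f = -18x - 3/2
matching coefficients of g against c_0 f + c_1 Df + … from the top degree down determines the c_i
solution: c_0 = -2, c_1 = -2, c_2 = -2


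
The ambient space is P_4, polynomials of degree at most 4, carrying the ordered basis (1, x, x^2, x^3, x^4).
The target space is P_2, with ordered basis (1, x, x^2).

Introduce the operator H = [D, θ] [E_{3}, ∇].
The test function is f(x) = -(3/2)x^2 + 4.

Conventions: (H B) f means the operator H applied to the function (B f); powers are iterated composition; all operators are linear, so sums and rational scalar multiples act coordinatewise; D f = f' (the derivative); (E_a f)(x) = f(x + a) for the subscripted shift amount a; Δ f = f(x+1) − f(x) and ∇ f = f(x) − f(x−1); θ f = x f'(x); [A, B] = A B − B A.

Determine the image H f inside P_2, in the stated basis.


g(x) = 0

∇ f = -3x + 3/2
E_{3} ∇ f = -3x - 15/2
E_{3} f = -(3/2)x^2 - 9x - 19/2
∇ E_{3} f = -3x - 15/2
[E_{3}, ∇] f = 0
θ [E_{3}, ∇] f = 0
D θ [E_{3}, ∇] f = 0
D [E_{3}, ∇] f = 0
θ D [E_{3}, ∇] f = 0
[D, θ] [E_{3}, ∇] f = 0


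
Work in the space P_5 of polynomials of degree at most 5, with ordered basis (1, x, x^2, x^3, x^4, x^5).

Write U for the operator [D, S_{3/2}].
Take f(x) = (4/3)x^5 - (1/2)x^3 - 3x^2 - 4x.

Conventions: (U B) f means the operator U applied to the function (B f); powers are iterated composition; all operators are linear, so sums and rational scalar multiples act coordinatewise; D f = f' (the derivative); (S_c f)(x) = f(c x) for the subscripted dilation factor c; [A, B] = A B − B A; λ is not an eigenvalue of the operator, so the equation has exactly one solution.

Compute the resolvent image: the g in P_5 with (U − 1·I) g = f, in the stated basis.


write g with unknown coordinates in the stated basis and equate coefficients in (U − 1·I) g = f
solving from the highest basis element down gives g = -(4/3)x^5 - (135/8)x^4 - (3629/32)x^3 - (97215/256)x^2 - (289597/512)x - 289597/1024
check: U g = -(135/8)x^4 - (3645/32)x^3 - (97983/256)x^2 - (291645/512)x - 289597/1024
so U g − 1·g = (4/3)x^5 - (1/2)x^3 - 3x^2 - 4x = f ✓

the result is g(x) = -(4/3)x^5 - (135/8)x^4 - (3629/32)x^3 - (97215/256)x^2 - (289597/512)x - 289597/1024


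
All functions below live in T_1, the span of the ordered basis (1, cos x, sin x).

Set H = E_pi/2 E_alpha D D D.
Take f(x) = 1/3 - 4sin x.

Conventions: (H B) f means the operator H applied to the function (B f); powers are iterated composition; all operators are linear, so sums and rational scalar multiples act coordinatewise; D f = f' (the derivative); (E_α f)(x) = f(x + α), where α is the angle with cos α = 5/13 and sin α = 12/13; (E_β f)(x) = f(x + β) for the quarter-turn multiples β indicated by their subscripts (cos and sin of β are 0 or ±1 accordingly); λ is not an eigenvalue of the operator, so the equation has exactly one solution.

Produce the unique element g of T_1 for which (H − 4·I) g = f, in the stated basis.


g(x) = -1/12 + (48/181)cos x + (188/181)sin x

write g with unknown coordinates in the stated basis and equate coefficients in (H − 4·I) g = f
solving from the highest basis element down gives g = -1/12 + (48/181)cos x + (188/181)sin x
check: H g = (192/181)cos x + (28/181)sin x
so H g − 4·g = 1/3 - 4sin x = f ✓


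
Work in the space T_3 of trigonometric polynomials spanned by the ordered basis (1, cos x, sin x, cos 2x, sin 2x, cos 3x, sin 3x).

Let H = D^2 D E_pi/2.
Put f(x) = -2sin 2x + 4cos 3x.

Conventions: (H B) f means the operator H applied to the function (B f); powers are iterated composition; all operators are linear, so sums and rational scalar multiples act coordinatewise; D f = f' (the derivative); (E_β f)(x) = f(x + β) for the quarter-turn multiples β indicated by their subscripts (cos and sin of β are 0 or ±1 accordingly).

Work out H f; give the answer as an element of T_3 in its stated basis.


E_pi/2 f = 2sin 2x + 4sin 3x
D E_pi/2 f = 4cos 2x + 12cos 3x
D (D E_pi/2) f = -8sin 2x - 36sin 3x
D D (D E_pi/2) f = -16cos 2x - 108cos 3x

g(x) = -16cos 2x - 108cos 3x


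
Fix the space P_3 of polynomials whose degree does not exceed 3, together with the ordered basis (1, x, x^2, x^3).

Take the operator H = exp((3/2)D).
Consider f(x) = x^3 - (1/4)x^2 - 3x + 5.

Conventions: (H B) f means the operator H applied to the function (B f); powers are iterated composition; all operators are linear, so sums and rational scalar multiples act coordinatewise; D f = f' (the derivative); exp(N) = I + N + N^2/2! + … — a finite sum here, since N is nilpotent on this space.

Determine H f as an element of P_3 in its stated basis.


order-1 term: (9/2)x^2 - (3/4)x - 9/2
order-2 term: (27/4)x - 9/16
order-3 term: 27/8
the series for exp((3/2)D) f terminates at order 3
exp((3/2)D) f = x^3 + (17/4)x^2 + 3x + 53/16

the result is g(x) = x^3 + (17/4)x^2 + 3x + 53/16


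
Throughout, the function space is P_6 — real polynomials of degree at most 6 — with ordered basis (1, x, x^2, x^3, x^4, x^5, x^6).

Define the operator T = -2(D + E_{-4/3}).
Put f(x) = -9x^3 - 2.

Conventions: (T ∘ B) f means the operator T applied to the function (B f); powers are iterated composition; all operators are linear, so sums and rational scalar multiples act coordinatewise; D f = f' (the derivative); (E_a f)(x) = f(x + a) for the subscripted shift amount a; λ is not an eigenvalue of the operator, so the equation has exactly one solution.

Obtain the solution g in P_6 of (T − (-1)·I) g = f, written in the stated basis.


write g with unknown coordinates in the stated basis and equate coefficients in (T − (-1)·I) g = f
solving from the highest basis element down gives g = 9x^3 + 18x^2 - 72x - 202/3
check: T g = -18x^3 - 18x^2 + 72x + 196/3
so T g − (-1)·g = -9x^3 - 2 = f ✓

the image equals g(x) = 9x^3 + 18x^2 - 72x - 202/3


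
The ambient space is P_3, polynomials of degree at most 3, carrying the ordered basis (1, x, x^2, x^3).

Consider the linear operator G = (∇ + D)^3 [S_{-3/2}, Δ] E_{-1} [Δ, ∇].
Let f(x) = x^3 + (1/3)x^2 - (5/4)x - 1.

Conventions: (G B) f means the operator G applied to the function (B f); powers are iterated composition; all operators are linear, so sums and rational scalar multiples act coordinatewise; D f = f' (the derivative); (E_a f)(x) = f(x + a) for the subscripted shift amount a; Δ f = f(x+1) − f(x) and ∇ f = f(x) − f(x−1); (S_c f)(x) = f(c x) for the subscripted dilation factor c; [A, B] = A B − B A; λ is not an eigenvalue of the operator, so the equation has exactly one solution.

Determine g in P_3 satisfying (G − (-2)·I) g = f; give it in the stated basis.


g(x) = (1/2)x^3 + (1/6)x^2 - (5/8)x - 1/2

write g with unknown coordinates in the stated basis and equate coefficients in (G − (-2)·I) g = f
solving from the highest basis element down gives g = (1/2)x^3 + (1/6)x^2 - (5/8)x - 1/2
check: G g = 0
so G g − (-2)·g = x^3 + (1/3)x^2 - (5/4)x - 1 = f ✓


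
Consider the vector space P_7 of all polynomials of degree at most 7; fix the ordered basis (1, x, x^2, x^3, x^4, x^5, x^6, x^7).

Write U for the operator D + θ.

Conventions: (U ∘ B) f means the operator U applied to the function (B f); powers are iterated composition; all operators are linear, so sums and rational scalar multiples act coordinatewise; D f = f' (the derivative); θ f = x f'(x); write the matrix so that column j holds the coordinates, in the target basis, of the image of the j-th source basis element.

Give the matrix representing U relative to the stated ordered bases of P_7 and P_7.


the matrix is [[0, 1, 0, 0, 0, 0, 0, 0]; [0, 1, 2, 0, 0, 0, 0, 0]; [0, 0, 2, 3, 0, 0, 0, 0]; [0, 0, 0, 3, 4, 0, 0, 0]; [0, 0, 0, 0, 4, 5, 0, 0]; [0, 0, 0, 0, 0, 5, 6, 0]; [0, 0, 0, 0, 0, 0, 6, 7]; [0, 0, 0, 0, 0, 0, 0, 7]] (rows listed top to bottom)

image of 1: 0
image of x: x + 1
image of x^2: 2x^2 + 2x
image of x^3: 3x^3 + 3x^2
image of x^4: 4x^4 + 4x^3
image of x^5: 5x^5 + 5x^4
image of x^6: 6x^6 + 6x^5
image of x^7: 7x^7 + 7x^6
each image's coordinates form column j of the matrix


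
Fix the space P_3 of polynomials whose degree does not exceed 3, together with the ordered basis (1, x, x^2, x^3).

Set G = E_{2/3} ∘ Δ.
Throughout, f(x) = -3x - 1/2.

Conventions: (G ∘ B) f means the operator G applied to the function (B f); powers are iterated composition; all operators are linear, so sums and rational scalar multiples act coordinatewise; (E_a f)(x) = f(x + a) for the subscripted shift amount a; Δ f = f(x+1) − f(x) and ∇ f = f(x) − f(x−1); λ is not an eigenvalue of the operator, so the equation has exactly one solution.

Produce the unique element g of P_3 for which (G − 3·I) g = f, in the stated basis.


the image equals g(x) = x + 1/2

write g with unknown coordinates in the stated basis and equate coefficients in (G − 3·I) g = f
solving from the highest basis element down gives g = x + 1/2
check: G g = 1
so G g − 3·g = -3x - 1/2 = f ✓


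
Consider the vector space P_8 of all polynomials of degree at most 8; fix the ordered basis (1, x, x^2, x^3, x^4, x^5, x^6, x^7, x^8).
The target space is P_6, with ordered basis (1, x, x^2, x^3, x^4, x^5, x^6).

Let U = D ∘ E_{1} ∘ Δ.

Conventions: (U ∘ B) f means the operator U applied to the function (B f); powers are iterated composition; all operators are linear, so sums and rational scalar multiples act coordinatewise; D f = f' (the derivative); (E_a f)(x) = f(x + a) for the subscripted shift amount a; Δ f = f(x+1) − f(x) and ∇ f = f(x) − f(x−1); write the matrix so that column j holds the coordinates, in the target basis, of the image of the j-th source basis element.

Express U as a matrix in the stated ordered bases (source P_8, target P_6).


the matrix is [[0, 0, 2, 9, 28, 75, 186, 441, 1016]; [0, 0, 0, 6, 36, 140, 450, 1302, 3528]; [0, 0, 0, 0, 12, 90, 420, 1575, 5208]; [0, 0, 0, 0, 0, 20, 180, 980, 4200]; [0, 0, 0, 0, 0, 0, 30, 315, 1960]; [0, 0, 0, 0, 0, 0, 0, 42, 504]; [0, 0, 0, 0, 0, 0, 0, 0, 56]] (rows listed top to bottom)

image of 1: 0
image of x: 0
image of x^2: 2
image of x^3: 6x + 9
image of x^4: 12x^2 + 36x + 28
image of x^5: 20x^3 + 90x^2 + 140x + 75
image of x^6: 30x^4 + 180x^3 + 420x^2 + 450x + 186
image of x^7: 42x^5 + 315x^4 + 980x^3 + 1575x^2 + 1302x + 441
image of x^8: 56x^6 + 504x^5 + 1960x^4 + 4200x^3 + 5208x^2 + 3528x + 1016
each image's coordinates form column j of the matrix


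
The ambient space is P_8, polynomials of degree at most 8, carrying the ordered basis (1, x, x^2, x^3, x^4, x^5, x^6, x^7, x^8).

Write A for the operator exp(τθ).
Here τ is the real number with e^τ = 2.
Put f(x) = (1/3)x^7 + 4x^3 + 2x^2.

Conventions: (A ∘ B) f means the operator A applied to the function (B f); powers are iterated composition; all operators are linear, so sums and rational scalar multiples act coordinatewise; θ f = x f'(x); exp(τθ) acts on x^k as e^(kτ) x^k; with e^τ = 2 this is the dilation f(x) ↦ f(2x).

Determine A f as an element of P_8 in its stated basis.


exp(τθ) x^k = e^(kτ) x^k; with e^τ = 2 this sends x^k to 2^k x^k
x^2 ↦ 4 x^2
x^3 ↦ 8 x^3
x^7 ↦ 128 x^7
applying this coordinatewise to f: exp(τθ) f = (128/3)x^7 + 32x^3 + 8x^2

the result is g(x) = (128/3)x^7 + 32x^3 + 8x^2


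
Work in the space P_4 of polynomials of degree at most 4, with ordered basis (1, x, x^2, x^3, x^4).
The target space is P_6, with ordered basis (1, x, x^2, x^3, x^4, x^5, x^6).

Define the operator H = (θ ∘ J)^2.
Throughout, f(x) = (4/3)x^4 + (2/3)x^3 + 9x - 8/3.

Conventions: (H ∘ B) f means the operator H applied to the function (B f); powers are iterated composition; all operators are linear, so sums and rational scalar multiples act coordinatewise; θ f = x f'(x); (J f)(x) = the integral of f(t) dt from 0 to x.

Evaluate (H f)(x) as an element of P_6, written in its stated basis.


J f = (4/15)x^5 + (1/6)x^4 + (9/2)x^2 - (8/3)x
θ J f = (4/3)x^5 + (2/3)x^4 + 9x^2 - (8/3)x
J (θ ∘ J) f = (2/9)x^6 + (2/15)x^5 + 3x^3 - (4/3)x^2
θ J (θ ∘ J) f = (4/3)x^6 + (2/3)x^5 + 9x^3 - (8/3)x^2

g(x) = (4/3)x^6 + (2/3)x^5 + 9x^3 - (8/3)x^2


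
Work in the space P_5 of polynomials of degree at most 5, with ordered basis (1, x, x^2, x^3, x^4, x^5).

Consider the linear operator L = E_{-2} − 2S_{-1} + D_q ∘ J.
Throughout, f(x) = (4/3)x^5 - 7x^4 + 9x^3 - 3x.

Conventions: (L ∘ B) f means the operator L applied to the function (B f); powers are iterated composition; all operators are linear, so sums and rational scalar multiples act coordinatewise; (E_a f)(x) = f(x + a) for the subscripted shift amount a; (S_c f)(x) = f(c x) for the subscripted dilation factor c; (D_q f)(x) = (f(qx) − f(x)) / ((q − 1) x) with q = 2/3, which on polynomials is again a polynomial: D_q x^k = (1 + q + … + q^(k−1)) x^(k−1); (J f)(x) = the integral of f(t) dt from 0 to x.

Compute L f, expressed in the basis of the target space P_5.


the image equals g(x) = (10078/2187)x^5 - (4042/405)x^4 + (567/4)x^3 - (986/3)x^2 + (2563/6)x - 662/3

E_{-2} f = (4/3)x^5 - (61/3)x^4 + (355/3)x^3 - (986/3)x^2 + (1307/3)x - 662/3
S_{-1} f = -(4/3)x^5 - 7x^4 - 9x^3 + 3x
(-2S_{-1}) f = (8/3)x^5 + 14x^4 + 18x^3 - 6x
J f = (2/9)x^6 - (7/5)x^5 + (9/4)x^4 - (3/2)x^2
D_q J f = (1330/2187)x^5 - (1477/405)x^4 + (65/12)x^3 - (5/2)x
(E_{-2} − 2S_{-1} + D_q ∘ J) f = (10078/2187)x^5 - (4042/405)x^4 + (567/4)x^3 - (986/3)x^2 + (2563/6)x - 662/3


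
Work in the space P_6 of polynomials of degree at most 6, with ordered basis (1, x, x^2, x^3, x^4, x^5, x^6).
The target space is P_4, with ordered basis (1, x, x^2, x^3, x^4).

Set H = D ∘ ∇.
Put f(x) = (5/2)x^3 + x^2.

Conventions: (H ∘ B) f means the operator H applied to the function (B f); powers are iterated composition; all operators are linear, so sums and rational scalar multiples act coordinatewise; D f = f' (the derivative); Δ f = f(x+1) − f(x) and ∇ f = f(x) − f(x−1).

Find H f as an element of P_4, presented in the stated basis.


∇ f = (15/2)x^2 - (11/2)x + 3/2
D ∇ f = 15x - 11/2

g(x) = 15x - 11/2


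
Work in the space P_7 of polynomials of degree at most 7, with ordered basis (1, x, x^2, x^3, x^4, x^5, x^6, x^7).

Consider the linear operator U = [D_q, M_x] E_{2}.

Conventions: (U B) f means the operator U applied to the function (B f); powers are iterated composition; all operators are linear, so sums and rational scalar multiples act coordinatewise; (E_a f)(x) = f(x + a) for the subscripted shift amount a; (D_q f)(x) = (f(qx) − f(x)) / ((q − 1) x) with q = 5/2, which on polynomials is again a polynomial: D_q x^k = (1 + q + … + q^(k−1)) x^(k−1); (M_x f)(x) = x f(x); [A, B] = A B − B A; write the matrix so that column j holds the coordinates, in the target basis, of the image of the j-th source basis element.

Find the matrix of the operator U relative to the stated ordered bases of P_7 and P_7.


the matrix is [[1, 2, 4, 8, 16, 32, 64, 128]; [0, 5/2, 10, 30, 80, 200, 480, 1120]; [0, 0, 25/4, 75/2, 150, 500, 1500, 4200]; [0, 0, 0, 125/8, 125, 625, 2500, 8750]; [0, 0, 0, 0, 625/16, 3125/8, 9375/4, 21875/2]; [0, 0, 0, 0, 0, 3125/32, 9375/8, 65625/8]; [0, 0, 0, 0, 0, 0, 15625/64, 109375/32]; [0, 0, 0, 0, 0, 0, 0, 78125/128]] (rows listed top to bottom)

image of 1: 1
image of x: (5/2)x + 2
image of x^2: (25/4)x^2 + 10x + 4
image of x^3: (125/8)x^3 + (75/2)x^2 + 30x + 8
image of x^4: (625/16)x^4 + 125x^3 + 150x^2 + 80x + 16
image of x^5: (3125/32)x^5 + (3125/8)x^4 + 625x^3 + 500x^2 + 200x + 32
image of x^6: (15625/64)x^6 + (9375/8)x^5 + (9375/4)x^4 + 2500x^3 + 1500x^2 + 480x + 64
image of x^7: (78125/128)x^7 + (109375/32)x^6 + (65625/8)x^5 + (21875/2)x^4 + 8750x^3 + 4200x^2 + 1120x + 128
each image's coordinates form column j of the matrix


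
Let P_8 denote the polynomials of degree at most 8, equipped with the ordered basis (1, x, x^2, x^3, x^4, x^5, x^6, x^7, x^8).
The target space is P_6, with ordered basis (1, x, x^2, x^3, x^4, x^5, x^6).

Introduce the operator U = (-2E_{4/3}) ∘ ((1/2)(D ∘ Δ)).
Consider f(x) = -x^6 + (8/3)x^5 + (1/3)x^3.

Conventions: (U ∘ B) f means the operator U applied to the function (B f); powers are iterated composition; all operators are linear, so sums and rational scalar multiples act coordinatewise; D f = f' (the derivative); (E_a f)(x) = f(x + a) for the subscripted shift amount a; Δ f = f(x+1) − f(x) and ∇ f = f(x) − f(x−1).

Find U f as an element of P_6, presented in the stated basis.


g(x) = 30x^4 + (500/3)x^3 + (980/3)x^2 + (724/3)x + 2669/81

Δ f = -6x^5 - (5/3)x^4 + (20/3)x^3 + (38/3)x^2 + (25/3)x + 2
D Δ f = -30x^4 - (20/3)x^3 + 20x^2 + (76/3)x + 25/3
((1/2)(D ∘ Δ)) f = -15x^4 - (10/3)x^3 + 10x^2 + (38/3)x + 25/6
E_{4/3} ((1/2)(D ∘ Δ)) f = -15x^4 - (250/3)x^3 - (490/3)x^2 - (362/3)x - 2669/162
(-2E_{4/3}) ((1/2)(D ∘ Δ)) f = 30x^4 + (500/3)x^3 + (980/3)x^2 + (724/3)x + 2669/81


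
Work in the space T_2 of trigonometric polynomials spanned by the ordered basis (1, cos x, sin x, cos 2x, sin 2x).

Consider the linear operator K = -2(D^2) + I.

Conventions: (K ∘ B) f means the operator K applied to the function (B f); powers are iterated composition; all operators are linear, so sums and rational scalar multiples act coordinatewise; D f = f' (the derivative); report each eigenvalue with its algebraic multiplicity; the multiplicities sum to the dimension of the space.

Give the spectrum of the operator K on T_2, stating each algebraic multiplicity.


image of 1: 1
image of cos x: 3cos x
image of sin x: 3sin x
image of cos 2x: 9cos 2x
image of sin 2x: 9sin 2x
the matrix is diagonal; its diagonal is (1, 3, 3, 9, 9)
for a triangular matrix the eigenvalues are the diagonal entries, with algebraic multiplicity their repetition count

λ = 1 (multiplicity 1), λ = 3 (multiplicity 2), λ = 9 (multiplicity 2)
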